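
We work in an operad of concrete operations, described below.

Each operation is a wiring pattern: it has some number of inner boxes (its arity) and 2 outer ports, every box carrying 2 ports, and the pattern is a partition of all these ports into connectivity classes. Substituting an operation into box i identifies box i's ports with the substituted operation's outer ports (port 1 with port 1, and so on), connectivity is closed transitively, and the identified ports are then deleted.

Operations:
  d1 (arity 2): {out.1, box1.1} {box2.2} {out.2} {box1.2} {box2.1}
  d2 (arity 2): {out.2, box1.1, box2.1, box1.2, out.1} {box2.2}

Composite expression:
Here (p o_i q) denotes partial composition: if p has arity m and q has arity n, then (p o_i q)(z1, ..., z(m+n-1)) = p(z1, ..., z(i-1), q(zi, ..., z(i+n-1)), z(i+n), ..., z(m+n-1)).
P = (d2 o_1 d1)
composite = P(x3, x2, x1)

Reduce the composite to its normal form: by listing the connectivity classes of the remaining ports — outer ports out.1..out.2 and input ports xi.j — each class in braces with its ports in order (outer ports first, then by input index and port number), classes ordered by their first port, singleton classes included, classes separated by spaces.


Two ports join when wires chain via d2-identified ports.
stage d1: inputs (x3, x2), connectivity {out.1, x3.1} {out.2} {x2.1} {x2.2} {x3.2}, out.j its boundary
stage d2: inputs (x3, x2, x1), connectivity {out.1, out.2, x1.1, x3.1} {x1.2} {x2.1} {x2.2} {x3.2}, out.j its boundary

{out.1, out.2, x1.1, x3.1} {x1.2} {x2.1} {x2.2} {x3.2}


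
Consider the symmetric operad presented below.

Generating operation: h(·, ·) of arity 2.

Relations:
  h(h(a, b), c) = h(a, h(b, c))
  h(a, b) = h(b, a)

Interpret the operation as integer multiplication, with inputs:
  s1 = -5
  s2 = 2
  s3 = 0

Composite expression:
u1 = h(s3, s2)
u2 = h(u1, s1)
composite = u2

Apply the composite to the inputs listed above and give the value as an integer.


0

h(s3, s2) = 0
h(h(s3, s2), s1) = 0


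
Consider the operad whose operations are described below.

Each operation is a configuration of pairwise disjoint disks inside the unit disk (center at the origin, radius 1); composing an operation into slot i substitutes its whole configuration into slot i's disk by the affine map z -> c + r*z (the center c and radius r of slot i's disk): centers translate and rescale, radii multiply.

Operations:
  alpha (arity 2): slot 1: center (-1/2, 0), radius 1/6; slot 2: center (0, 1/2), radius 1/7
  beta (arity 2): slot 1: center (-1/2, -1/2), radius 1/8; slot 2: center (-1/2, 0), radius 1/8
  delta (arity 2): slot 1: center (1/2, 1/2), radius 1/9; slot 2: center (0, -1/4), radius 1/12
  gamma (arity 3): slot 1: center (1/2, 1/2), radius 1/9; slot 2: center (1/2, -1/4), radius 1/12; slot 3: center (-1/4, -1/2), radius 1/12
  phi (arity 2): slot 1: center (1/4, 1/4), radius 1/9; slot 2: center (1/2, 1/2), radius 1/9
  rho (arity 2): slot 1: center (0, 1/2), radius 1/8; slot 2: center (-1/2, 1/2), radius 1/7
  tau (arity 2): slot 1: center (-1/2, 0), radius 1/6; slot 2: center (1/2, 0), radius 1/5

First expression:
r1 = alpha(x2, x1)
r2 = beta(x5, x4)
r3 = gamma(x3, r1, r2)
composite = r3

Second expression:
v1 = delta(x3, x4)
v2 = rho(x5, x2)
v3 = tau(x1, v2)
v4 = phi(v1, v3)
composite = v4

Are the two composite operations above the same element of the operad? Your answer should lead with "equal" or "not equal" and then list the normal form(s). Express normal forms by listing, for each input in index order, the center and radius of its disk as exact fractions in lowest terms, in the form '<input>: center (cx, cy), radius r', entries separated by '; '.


The first expression reduces to x1: center (1/2, -5/24), radius 1/84; x2: center (11/24, -1/4), radius 1/72; x3: center (1/2, 1/2), radius 1/9; x4: center (-7/24, -1/2), radius 1/96; x5: center (-7/24, -13/24), radius 1/96
The second expression reduces to x1: center (4/9, 1/2), radius 1/54; x2: center (49/90, 23/45), radius 1/315; x3: center (11/36, 11/36), radius 1/81; x4: center (1/4, 2/9), radius 1/108; x5: center (5/9, 23/45), radius 1/360
No match — not equal.

not equal: they reduce to x1: center (1/2, -5/24), radius 1/84; x2: center (11/24, -1/4), radius 1/72; x3: center (1/2, 1/2), radius 1/9; x4: center (-7/24, -1/2), radius 1/96; x5: center (-7/24, -13/24), radius 1/96 and x1: center (4/9, 1/2), radius 1/54; x2: center (49/90, 23/45), radius 1/315; x3: center (11/36, 11/36), radius 1/81; x4: center (1/4, 2/9), radius 1/108; x5: center (5/9, 23/45), radius 1/360


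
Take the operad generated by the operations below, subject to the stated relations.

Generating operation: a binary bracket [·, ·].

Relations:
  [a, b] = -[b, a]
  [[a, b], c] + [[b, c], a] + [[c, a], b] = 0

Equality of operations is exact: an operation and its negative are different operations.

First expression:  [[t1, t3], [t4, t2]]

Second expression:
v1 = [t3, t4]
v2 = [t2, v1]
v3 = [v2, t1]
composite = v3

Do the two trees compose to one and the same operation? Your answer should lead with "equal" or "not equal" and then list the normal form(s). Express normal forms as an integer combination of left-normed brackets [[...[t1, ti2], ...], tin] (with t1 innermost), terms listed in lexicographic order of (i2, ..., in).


not equal — first -[[[t1, t3], t2], t4] + [[[t1, t3], t4], t2], second -[[[t1, t2], t3], t4] + [[[t1, t2], t4], t3] + [[[t1, t3], t4], t2] - [[[t1, t4], t3], t2]


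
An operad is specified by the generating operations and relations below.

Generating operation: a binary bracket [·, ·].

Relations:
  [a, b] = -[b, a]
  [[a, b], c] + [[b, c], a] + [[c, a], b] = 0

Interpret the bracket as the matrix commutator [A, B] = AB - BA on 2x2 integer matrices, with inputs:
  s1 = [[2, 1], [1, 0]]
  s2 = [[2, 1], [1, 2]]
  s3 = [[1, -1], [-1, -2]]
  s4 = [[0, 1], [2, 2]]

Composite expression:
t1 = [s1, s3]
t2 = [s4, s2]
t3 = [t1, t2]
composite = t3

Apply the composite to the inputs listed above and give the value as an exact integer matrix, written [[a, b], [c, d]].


[s1, s3] = [[0, -5], [5, 0]]
[s4, s2] = [[-1, -2], [2, 1]]
[[s1, s3], [s4, s2]] = [[0, -10], [-10, 0]]

[[0, -10], [-10, 0]]


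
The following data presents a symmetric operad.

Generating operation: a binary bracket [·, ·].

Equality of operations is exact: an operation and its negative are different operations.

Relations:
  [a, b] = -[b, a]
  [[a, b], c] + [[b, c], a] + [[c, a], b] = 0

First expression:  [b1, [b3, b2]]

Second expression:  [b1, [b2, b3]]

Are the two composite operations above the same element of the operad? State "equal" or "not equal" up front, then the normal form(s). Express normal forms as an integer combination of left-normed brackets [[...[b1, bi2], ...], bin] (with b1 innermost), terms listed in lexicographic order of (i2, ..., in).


not equal; the first gives -[[b1, b2], b3] + [[b1, b3], b2] and the second [[b1, b2], b3] - [[b1, b3], b2]

Reducing the first expression gives -[[b1, b2], b3] + [[b1, b3], b2]
Reducing the second expression gives [[b1, b2], b3] - [[b1, b3], b2]
Distinct normal forms: not equal.


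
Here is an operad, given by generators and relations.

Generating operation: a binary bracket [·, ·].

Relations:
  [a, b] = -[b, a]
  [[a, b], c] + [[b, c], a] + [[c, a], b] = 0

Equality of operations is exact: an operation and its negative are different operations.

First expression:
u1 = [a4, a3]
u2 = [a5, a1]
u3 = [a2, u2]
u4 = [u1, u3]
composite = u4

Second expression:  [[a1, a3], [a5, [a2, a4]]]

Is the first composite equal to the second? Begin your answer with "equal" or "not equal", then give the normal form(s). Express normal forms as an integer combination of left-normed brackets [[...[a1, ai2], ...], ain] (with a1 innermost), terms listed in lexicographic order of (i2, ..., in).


not equal — first [[[[a1, a5], a2], a3], a4] - [[[[a1, a5], a2], a4], a3], second -[[[[a1, a3], a2], a4], a5] + [[[[a1, a3], a4], a2], a5] + [[[[a1, a3], a5], a2], a4] - [[[[a1, a3], a5], a4], a2]


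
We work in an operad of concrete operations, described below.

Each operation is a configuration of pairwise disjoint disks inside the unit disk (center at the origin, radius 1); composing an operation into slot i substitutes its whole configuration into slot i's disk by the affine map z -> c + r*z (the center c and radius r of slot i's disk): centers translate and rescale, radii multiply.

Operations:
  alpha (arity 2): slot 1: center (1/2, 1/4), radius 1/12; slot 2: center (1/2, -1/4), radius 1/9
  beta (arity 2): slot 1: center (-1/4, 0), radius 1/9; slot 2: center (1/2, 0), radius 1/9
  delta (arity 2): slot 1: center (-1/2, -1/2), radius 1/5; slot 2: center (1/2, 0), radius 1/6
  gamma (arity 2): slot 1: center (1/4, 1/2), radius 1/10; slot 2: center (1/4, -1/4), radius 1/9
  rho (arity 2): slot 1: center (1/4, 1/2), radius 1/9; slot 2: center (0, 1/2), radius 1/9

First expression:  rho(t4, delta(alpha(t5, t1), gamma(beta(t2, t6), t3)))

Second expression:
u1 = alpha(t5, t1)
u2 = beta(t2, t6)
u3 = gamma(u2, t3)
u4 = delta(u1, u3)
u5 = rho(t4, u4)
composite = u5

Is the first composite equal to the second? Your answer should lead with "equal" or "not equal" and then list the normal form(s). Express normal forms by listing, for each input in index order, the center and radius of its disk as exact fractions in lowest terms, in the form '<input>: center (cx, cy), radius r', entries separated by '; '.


equal: each reduces to t1: center (-2/45, 79/180), radius 1/405; t2: center (43/720, 55/108), radius 1/4860; t3: center (13/216, 107/216), radius 1/486; t4: center (1/4, 1/2), radius 1/9; t5: center (-2/45, 9/20), radius 1/540; t6: center (11/180, 55/108), radius 1/4860

Reducing the first expression gives t1: center (-2/45, 79/180), radius 1/405; t2: center (43/720, 55/108), radius 1/4860; t3: center (13/216, 107/216), radius 1/486; t4: center (1/4, 1/2), radius 1/9; t5: center (-2/45, 9/20), radius 1/540; t6: center (11/180, 55/108), radius 1/4860
Reducing the second expression gives t1: center (-2/45, 79/180), radius 1/405; t2: center (43/720, 55/108), radius 1/4860; t3: center (13/216, 107/216), radius 1/486; t4: center (1/4, 1/2), radius 1/9; t5: center (-2/45, 9/20), radius 1/540; t6: center (11/180, 55/108), radius 1/4860
Both agree, so they are equal.


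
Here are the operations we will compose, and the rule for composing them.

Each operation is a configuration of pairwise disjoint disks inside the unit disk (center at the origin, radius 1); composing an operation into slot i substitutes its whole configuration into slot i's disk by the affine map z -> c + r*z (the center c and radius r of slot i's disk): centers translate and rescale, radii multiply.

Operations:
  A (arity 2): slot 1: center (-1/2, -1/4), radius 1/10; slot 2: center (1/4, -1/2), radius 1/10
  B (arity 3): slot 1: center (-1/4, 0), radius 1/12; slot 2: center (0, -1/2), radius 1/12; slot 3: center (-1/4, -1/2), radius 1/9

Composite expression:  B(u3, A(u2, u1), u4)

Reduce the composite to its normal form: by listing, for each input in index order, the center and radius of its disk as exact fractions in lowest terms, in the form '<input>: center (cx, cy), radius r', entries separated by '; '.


u1: center (1/48, -13/24), radius 1/120; u2: center (-1/24, -25/48), radius 1/120; u3: center (-1/4, 0), radius 1/12; u4: center (-1/4, -1/2), radius 1/9

Below B, radii multiply path by path; the u-disk centers shift.
u3 passes through 1 substitution, ending at center (-1/4, 0), radius 1/12
u2 passes through 2 substitutions, ending at center (-1/24, -25/48), radius 1/120
u1 passes through 2 substitutions, ending at center (1/48, -13/24), radius 1/120
u4 passes through 1 substitution, ending at center (-1/4, -1/2), radius 1/9


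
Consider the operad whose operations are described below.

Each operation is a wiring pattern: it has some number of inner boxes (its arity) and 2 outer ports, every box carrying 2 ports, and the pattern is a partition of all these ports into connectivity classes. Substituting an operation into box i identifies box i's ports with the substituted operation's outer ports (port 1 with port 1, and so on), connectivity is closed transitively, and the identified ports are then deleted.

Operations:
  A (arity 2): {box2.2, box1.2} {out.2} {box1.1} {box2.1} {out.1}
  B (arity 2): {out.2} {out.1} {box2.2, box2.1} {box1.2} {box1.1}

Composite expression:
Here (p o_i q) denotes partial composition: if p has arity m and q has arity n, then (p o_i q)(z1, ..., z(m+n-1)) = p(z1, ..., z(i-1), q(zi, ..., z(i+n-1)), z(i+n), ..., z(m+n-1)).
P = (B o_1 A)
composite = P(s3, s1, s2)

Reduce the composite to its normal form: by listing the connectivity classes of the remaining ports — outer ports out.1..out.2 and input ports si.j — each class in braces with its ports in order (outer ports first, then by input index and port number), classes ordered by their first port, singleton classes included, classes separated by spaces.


{out.1} {out.2} {s1.1} {s1.2, s3.2} {s2.1, s2.2} {s3.1}

Two ports join when wires chain via B-identified ports.
composing A on (s3, s1), with out.j its own outer ports: {out.1} {out.2} {s1.1} {s1.2, s3.2} {s3.1}
composing B on (s3, s1, s2), with out.j its own outer ports: {out.1} {out.2} {s1.1} {s1.2, s3.2} {s2.1, s2.2} {s3.1}


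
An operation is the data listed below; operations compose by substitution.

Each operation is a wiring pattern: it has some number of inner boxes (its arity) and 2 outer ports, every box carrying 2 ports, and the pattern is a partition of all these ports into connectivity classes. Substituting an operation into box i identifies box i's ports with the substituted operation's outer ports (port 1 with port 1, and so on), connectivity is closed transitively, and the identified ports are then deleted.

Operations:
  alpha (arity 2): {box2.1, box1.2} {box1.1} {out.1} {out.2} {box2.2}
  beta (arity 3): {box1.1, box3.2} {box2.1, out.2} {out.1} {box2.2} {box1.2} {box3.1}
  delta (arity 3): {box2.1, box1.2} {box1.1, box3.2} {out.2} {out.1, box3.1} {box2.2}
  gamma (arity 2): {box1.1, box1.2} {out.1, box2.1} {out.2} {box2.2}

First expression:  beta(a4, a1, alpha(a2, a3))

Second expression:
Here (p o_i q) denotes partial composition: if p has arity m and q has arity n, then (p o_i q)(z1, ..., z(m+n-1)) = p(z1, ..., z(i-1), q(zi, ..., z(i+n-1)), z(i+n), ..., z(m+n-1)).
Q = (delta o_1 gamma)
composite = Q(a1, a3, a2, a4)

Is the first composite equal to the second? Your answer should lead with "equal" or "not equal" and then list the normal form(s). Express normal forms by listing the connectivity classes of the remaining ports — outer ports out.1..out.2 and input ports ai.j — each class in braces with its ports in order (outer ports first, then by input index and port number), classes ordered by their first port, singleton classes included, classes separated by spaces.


not equal; first: {out.1} {out.2, a1.1} {a1.2} {a2.1} {a2.2, a3.1} {a3.2} {a4.1} {a4.2}; second: {out.1, a4.1} {out.2} {a1.1, a1.2} {a2.1} {a2.2} {a3.1, a4.2} {a3.2}

In normal form, the first expression is {out.1} {out.2, a1.1} {a1.2} {a2.1} {a2.2, a3.1} {a3.2} {a4.1} {a4.2}
In normal form, the second expression is {out.1, a4.1} {out.2} {a1.1, a1.2} {a2.1} {a2.2} {a3.1, a4.2} {a3.2}
They disagree, so not equal.


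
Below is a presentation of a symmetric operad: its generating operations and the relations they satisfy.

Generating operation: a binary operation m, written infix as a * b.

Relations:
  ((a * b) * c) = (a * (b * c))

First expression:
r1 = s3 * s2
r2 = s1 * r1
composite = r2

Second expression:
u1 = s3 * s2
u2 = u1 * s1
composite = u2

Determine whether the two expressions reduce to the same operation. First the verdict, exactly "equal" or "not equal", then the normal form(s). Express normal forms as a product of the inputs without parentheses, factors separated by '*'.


not equal — first s1 * s3 * s2, second s3 * s2 * s1


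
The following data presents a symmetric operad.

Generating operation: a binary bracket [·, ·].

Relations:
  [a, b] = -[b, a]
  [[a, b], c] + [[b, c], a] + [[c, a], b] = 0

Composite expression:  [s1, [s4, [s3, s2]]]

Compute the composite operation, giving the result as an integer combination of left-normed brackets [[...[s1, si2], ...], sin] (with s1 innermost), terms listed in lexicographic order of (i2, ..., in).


Skip Jacobi rewriting: expand, keep s1-initial words, read off terms.
Composite bracket: [s1, [s4, [s3, s2]]]
Expanding via [a, b] = ab - ba: 8 signed words (2^3 = 8).
Only words starting with s1 matter:
  s1s2s3s4 (sign +1) contributes +[[[s1, s2], s3], s4]
  s1s3s2s4 (sign -1) contributes -[[[s1, s3], s2], s4]
  s1s4s2s3 (sign -1) contributes -[[[s1, s4], s2], s3]
  s1s4s3s2 (sign +1) contributes +[[[s1, s4], s3], s2]

[[[s1, s2], s3], s4] - [[[s1, s3], s2], s4] - [[[s1, s4], s2], s3] + [[[s1, s4], s3], s2]


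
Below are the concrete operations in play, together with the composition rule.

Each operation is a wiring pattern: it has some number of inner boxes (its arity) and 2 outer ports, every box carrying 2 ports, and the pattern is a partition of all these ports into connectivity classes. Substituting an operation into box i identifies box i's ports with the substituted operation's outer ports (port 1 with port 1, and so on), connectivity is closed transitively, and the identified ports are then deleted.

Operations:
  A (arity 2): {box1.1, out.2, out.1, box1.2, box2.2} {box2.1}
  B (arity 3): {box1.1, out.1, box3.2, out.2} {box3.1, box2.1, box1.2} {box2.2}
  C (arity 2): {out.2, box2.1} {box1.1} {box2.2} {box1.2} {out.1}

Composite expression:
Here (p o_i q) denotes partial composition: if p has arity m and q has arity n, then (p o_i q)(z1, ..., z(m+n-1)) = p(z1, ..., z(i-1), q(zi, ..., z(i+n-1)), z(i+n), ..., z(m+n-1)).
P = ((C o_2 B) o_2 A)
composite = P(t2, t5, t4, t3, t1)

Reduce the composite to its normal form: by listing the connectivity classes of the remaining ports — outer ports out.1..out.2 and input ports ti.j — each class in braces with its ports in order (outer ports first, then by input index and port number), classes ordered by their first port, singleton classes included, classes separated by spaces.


Connectivity passes through glued C-boundaries; trace each wire chain.
stage A: inputs (t5, t4), connectivity {out.1, out.2, t4.2, t5.1, t5.2} {t4.1}, out.j its boundary
stage B: inputs (t5, t4, t3, t1), connectivity {out.1, out.2, t1.1, t1.2, t3.1, t4.2, t5.1, t5.2} {t3.2} {t4.1}, out.j its boundary
stage C: inputs (t2, t5, t4, t3, t1), connectivity {out.1} {out.2, t1.1, t1.2, t3.1, t4.2, t5.1, t5.2} {t2.1} {t2.2} {t3.2} {t4.1}, out.j its boundary

{out.1} {out.2, t1.1, t1.2, t3.1, t4.2, t5.1, t5.2} {t2.1} {t2.2} {t3.2} {t4.1}


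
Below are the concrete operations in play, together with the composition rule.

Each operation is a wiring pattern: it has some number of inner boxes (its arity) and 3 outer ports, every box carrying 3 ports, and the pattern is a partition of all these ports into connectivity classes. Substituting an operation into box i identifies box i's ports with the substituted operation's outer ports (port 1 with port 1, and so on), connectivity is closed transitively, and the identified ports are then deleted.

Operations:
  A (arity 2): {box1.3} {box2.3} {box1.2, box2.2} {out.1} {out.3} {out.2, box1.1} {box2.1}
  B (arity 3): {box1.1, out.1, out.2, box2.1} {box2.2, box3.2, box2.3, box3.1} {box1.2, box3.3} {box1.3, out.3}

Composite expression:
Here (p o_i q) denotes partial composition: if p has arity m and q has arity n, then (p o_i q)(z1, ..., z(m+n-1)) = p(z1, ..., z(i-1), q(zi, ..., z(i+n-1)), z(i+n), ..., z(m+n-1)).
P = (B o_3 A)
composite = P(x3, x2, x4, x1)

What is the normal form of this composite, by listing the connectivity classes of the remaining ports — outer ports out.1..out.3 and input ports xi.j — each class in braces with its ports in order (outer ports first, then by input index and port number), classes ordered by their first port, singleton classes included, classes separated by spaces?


{out.1, out.2, x2.1, x3.1} {out.3, x3.3} {x1.1} {x1.2, x4.2} {x1.3} {x2.2, x2.3, x4.1} {x3.2} {x4.3}


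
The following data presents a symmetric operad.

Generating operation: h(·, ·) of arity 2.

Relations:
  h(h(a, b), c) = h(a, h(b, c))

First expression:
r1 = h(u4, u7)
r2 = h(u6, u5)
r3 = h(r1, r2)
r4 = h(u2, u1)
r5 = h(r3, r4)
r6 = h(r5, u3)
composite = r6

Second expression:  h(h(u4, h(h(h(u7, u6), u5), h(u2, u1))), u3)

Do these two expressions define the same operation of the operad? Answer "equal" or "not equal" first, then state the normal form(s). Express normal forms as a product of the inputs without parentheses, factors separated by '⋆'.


Reducing the first expression gives u4 ⋆ u7 ⋆ u6 ⋆ u5 ⋆ u2 ⋆ u1 ⋆ u3
Reducing the second expression gives u4 ⋆ u7 ⋆ u6 ⋆ u5 ⋆ u2 ⋆ u1 ⋆ u3
The normal forms match — equal.

equal: each reduces to u4 ⋆ u7 ⋆ u6 ⋆ u5 ⋆ u2 ⋆ u1 ⋆ u3


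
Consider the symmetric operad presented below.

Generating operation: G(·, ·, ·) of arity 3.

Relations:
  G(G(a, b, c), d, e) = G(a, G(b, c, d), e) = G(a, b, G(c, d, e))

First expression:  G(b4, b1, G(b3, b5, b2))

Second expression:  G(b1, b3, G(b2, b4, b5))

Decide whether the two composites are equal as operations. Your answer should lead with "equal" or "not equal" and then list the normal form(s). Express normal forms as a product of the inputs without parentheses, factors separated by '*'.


The first expression, normalized: b4 * b1 * b3 * b5 * b2
The second expression, normalized: b1 * b3 * b2 * b4 * b5
Different reductions; not equal.

not equal — first b4 * b1 * b3 * b5 * b2, second b1 * b3 * b2 * b4 * b5


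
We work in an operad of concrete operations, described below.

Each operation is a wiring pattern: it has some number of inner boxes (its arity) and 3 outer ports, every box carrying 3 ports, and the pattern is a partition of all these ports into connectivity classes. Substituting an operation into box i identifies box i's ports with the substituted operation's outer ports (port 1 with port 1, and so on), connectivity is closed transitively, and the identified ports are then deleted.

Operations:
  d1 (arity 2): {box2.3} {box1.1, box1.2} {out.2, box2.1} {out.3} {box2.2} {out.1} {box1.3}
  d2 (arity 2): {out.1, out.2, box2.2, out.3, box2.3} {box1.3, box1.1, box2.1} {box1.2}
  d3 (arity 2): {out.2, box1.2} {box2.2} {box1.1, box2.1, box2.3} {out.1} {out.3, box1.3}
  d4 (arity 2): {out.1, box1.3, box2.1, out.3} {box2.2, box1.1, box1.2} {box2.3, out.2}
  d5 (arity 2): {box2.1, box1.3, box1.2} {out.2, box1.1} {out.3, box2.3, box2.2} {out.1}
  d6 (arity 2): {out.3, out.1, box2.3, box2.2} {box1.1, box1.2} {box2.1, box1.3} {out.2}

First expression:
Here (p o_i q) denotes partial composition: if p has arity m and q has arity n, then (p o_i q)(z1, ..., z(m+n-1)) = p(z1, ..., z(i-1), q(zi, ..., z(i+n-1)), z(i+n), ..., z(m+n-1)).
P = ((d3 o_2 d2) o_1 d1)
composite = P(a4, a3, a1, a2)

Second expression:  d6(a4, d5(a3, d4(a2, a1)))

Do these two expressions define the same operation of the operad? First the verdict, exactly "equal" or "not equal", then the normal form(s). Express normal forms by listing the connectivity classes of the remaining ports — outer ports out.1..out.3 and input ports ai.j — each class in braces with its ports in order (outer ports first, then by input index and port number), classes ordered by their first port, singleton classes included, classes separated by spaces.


The first composite normalizes to {out.1} {out.2, a3.1} {out.3} {a1.1, a1.3, a2.1} {a1.2} {a2.2, a2.3} {a3.2} {a3.3} {a4.1, a4.2} {a4.3}
The second composite normalizes to {out.1, out.3, a1.1, a1.3, a2.3, a3.1, a3.2, a3.3} {out.2} {a1.2, a2.1, a2.2} {a4.1, a4.2} {a4.3}
Distinct normal forms: not equal.

not equal: they reduce to {out.1} {out.2, a3.1} {out.3} {a1.1, a1.3, a2.1} {a1.2} {a2.2, a2.3} {a3.2} {a3.3} {a4.1, a4.2} {a4.3} and {out.1, out.3, a1.1, a1.3, a2.3, a3.1, a3.2, a3.3} {out.2} {a1.2, a2.1, a2.2} {a4.1, a4.2} {a4.3}


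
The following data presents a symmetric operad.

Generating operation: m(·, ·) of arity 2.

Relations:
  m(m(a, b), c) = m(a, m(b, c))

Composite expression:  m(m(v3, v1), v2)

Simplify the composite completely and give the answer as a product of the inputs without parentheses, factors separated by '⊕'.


v3 ⊕ v1 ⊕ v2

Every regrouping of m is equal, so read the v-inputs in written order.
m(v3, v1) reduces to v3 ⊕ v1
m(m(v3, v1), v2) reduces to v3 ⊕ v1 ⊕ v2


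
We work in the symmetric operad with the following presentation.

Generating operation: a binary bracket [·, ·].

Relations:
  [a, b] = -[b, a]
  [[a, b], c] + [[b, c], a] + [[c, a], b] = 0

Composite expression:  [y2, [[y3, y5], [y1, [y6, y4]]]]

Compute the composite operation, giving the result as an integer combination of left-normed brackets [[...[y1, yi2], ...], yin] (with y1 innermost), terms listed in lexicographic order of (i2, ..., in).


In the tensor algebra, words opening y1 carry the y1-anchored form.
Composite bracket: [y2, [[y3, y5], [y1, [y6, y4]]]]
Expanding via [a, b] = ab - ba: 32 signed words (2^5 = 32).
Words beginning with y1 determine it all:
  sign of y1y4y6y3y5y2 is -1, so it contributes -[[[[[y1, y4], y6], y3], y5], y2]
  sign of y1y4y6y5y3y2 is +1, so it contributes +[[[[[y1, y4], y6], y5], y3], y2]
  sign of y1y6y4y3y5y2 is +1, so it contributes +[[[[[y1, y6], y4], y3], y5], y2]
  sign of y1y6y4y5y3y2 is -1, so it contributes -[[[[[y1, y6], y4], y5], y3], y2]

-[[[[[y1, y4], y6], y3], y5], y2] + [[[[[y1, y4], y6], y5], y3], y2] + [[[[[y1, y6], y4], y3], y5], y2] - [[[[[y1, y6], y4], y5], y3], y2]


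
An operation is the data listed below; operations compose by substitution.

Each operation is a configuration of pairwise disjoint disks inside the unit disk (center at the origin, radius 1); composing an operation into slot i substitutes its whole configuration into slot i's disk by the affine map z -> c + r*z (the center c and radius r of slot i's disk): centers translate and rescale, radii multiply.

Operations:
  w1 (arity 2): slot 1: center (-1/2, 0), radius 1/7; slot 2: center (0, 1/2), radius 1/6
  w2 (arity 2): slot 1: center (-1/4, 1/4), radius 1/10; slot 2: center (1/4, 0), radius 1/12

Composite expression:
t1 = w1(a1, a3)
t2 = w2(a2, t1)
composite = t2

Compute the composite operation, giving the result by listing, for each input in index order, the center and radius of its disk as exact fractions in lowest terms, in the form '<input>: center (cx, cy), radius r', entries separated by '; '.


Nesting under w2 composes maps z -> c + r*z down each a-path.
for a2, the 1-step affine chain lands on center (-1/4, 1/4), radius 1/10
for a1, the 2-step affine chain lands on center (5/24, 0), radius 1/84
for a3, the 2-step affine chain lands on center (1/4, 1/24), radius 1/72

a1: center (5/24, 0), radius 1/84; a2: center (-1/4, 1/4), radius 1/10; a3: center (1/4, 1/24), radius 1/72


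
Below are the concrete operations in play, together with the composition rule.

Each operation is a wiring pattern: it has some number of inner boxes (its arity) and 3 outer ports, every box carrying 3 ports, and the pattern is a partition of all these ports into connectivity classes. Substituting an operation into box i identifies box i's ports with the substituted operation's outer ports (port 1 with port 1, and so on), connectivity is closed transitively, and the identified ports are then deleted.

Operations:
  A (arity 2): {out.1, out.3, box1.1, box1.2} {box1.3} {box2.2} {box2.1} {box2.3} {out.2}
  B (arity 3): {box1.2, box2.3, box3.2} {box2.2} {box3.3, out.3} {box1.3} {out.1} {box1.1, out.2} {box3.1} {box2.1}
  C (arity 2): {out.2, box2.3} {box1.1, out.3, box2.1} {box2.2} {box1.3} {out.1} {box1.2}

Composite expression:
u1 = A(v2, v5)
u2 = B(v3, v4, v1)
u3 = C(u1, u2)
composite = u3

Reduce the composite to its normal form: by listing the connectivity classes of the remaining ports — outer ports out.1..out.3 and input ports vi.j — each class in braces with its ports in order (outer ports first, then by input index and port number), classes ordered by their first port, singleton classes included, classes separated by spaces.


{out.1} {out.2, v1.3} {out.3, v2.1, v2.2} {v1.1} {v1.2, v3.2, v4.3} {v2.3} {v3.1} {v3.3} {v4.1} {v4.2} {v5.1} {v5.2} {v5.3}


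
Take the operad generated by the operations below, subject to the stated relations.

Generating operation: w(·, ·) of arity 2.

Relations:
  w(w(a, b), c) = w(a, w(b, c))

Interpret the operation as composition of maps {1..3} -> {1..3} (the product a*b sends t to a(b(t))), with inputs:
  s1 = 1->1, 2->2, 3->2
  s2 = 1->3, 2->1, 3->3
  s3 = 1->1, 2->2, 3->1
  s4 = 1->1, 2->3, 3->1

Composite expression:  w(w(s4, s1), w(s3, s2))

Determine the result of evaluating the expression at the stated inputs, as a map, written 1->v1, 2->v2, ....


w(s4, s1) = 1->1, 2->3, 3->3
w(s3, s2) = 1->1, 2->1, 3->1
w(w(s4, s1), w(s3, s2)) = 1->1, 2->1, 3->1

1->1, 2->1, 3->1


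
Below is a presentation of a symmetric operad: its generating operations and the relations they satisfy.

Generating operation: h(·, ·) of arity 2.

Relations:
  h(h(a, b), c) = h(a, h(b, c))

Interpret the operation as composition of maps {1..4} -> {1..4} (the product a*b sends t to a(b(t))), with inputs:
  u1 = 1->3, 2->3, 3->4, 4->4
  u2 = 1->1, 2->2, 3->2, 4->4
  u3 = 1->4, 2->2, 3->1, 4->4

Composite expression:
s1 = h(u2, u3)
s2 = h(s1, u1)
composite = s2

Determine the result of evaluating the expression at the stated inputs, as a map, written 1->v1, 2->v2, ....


h(u2, u3) = 1->4, 2->2, 3->1, 4->4
h(h(u2, u3), u1) = 1->1, 2->1, 3->4, 4->4

1->1, 2->1, 3->4, 4->4


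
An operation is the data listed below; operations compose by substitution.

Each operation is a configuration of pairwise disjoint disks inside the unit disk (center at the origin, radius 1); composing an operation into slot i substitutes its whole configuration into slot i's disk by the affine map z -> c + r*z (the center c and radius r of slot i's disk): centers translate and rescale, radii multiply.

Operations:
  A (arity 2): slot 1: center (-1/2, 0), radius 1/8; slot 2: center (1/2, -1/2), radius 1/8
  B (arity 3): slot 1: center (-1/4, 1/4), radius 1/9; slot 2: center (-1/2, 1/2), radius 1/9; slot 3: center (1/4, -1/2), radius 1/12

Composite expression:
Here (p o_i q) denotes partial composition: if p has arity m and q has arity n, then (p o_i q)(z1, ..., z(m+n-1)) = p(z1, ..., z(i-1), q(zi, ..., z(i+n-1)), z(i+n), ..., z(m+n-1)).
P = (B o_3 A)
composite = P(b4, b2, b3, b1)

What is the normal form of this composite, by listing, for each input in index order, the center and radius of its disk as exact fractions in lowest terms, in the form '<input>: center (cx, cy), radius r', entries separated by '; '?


b1: center (7/24, -13/24), radius 1/96; b2: center (-1/2, 1/2), radius 1/9; b3: center (5/24, -1/2), radius 1/96; b4: center (-1/4, 1/4), radius 1/9

Below B, radii multiply path by path; the b-disk centers shift.
for b4, the 1-step affine chain lands on center (-1/4, 1/4), radius 1/9
for b2, the 1-step affine chain lands on center (-1/2, 1/2), radius 1/9
for b3, the 2-step affine chain lands on center (5/24, -1/2), radius 1/96
for b1, the 2-step affine chain lands on center (7/24, -13/24), radius 1/96


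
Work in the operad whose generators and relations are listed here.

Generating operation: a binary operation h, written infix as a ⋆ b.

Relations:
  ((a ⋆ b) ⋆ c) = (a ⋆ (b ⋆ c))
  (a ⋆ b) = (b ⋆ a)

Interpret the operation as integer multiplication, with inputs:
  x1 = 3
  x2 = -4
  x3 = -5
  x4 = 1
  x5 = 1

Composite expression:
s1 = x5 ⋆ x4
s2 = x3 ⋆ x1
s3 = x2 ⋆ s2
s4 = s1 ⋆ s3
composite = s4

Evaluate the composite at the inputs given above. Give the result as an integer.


(x5 ⋆ x4) = 1
(x3 ⋆ x1) = -15
(x2 ⋆ (x3 ⋆ x1)) = 60
((x5 ⋆ x4) ⋆ (x2 ⋆ (x3 ⋆ x1))) = 60

60


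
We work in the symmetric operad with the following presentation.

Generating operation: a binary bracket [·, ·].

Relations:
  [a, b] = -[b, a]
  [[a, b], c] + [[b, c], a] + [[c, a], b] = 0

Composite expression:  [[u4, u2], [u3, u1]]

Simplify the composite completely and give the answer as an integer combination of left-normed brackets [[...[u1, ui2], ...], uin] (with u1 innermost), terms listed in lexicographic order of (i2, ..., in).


In the tensor algebra, words opening u1 carry the u1-anchored form.
Composite bracket: [[u4, u2], [u3, u1]]
Full expansion: 8 signed words from ab - ba (2^3 = 8).
Collect the words opening with u1:
  u1u3u2u4 appears with sign -1, giving the term -[[[u1, u3], u2], u4]
  u1u3u4u2 appears with sign +1, giving the term +[[[u1, u3], u4], u2]

-[[[u1, u3], u2], u4] + [[[u1, u3], u4], u2]


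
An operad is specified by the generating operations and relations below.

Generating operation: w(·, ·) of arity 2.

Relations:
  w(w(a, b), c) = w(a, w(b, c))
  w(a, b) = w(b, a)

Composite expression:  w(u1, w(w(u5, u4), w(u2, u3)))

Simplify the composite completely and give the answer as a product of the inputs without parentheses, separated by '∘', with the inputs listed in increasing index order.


Reordering under w is free, so list the u-inputs canonically.
w(u5, u4) flattens to u5 ∘ u4
w(u2, u3) flattens to u2 ∘ u3
w(w(u5, u4), w(u2, u3)) flattens to u5 ∘ u4 ∘ u2 ∘ u3
w(u1, w(w(u5, u4), w(u2, u3))) flattens to u1 ∘ u5 ∘ u4 ∘ u2 ∘ u3
commutativity sorts the factors: u1 ∘ u2 ∘ u3 ∘ u4 ∘ u5

u1 ∘ u2 ∘ u3 ∘ u4 ∘ u5


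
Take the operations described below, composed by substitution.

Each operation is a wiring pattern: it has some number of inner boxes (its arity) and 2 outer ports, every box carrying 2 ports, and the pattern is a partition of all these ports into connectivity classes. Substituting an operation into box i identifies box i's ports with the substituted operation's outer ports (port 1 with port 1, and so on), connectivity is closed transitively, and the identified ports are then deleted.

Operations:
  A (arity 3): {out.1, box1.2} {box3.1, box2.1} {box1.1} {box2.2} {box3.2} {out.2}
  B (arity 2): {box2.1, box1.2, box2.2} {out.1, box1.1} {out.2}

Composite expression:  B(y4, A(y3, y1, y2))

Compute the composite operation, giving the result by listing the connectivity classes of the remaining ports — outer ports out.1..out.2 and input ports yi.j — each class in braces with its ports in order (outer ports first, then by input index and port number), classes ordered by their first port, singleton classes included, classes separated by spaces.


{out.1, y4.1} {out.2} {y1.1, y2.1} {y1.2} {y2.2} {y3.1} {y3.2, y4.2}

After gluing at B, chains via deleted ports link the y-ports.
A over (y3, y1, y2) gives {out.1, y3.2} {out.2} {y1.1, y2.1} {y1.2} {y2.2} {y3.1}, out.j being that stage's outer ports
B over (y4, y3, y1, y2) gives {out.1, y4.1} {out.2} {y1.1, y2.1} {y1.2} {y2.2} {y3.1} {y3.2, y4.2}, out.j being that stage's outer ports


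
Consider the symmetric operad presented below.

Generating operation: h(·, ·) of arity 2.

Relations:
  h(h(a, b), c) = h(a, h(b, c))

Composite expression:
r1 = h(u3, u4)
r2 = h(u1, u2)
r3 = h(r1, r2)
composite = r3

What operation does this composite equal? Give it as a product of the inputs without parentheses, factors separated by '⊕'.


The h-tree's shape is irrelevant; the u-reading-order decides.
h(u3, u4) spells out as u3 ⊕ u4
h(u1, u2) spells out as u1 ⊕ u2
h(h(u3, u4), h(u1, u2)) spells out as u3 ⊕ u4 ⊕ u1 ⊕ u2

u3 ⊕ u4 ⊕ u1 ⊕ u2


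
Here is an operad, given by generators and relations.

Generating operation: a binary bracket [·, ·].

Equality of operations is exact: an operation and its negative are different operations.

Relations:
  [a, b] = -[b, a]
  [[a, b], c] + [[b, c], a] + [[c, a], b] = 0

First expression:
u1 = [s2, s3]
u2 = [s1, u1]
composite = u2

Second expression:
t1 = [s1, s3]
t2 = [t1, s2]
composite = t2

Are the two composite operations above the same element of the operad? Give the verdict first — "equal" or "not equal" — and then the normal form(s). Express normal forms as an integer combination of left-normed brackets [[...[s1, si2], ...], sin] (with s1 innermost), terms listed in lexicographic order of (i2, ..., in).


not equal: they reduce to [[s1, s2], s3] - [[s1, s3], s2] and [[s1, s3], s2]

In normal form, the first expression is [[s1, s2], s3] - [[s1, s3], s2]
In normal form, the second expression is [[s1, s3], s2]
Different reductions; not equal.


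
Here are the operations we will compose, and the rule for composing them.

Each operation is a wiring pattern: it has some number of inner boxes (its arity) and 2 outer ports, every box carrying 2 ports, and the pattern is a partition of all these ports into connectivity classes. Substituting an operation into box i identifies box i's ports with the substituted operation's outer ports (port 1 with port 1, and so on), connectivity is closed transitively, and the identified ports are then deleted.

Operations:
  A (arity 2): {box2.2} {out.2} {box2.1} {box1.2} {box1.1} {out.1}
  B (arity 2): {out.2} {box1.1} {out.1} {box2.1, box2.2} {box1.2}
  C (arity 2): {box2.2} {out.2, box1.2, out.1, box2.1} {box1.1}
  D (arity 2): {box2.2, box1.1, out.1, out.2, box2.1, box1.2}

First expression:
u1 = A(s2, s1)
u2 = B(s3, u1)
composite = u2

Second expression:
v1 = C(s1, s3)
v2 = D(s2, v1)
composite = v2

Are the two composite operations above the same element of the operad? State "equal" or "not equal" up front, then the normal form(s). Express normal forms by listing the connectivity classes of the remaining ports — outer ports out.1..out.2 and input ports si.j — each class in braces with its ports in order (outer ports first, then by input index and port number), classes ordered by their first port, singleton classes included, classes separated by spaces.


The first expression reduces to {out.1} {out.2} {s1.1} {s1.2} {s2.1} {s2.2} {s3.1} {s3.2}
The second expression reduces to {out.1, out.2, s1.2, s2.1, s2.2, s3.1} {s1.1} {s3.2}
The forms do not match — not equal.

not equal — first {out.1} {out.2} {s1.1} {s1.2} {s2.1} {s2.2} {s3.1} {s3.2}, second {out.1, out.2, s1.2, s2.1, s2.2, s3.1} {s1.1} {s3.2}


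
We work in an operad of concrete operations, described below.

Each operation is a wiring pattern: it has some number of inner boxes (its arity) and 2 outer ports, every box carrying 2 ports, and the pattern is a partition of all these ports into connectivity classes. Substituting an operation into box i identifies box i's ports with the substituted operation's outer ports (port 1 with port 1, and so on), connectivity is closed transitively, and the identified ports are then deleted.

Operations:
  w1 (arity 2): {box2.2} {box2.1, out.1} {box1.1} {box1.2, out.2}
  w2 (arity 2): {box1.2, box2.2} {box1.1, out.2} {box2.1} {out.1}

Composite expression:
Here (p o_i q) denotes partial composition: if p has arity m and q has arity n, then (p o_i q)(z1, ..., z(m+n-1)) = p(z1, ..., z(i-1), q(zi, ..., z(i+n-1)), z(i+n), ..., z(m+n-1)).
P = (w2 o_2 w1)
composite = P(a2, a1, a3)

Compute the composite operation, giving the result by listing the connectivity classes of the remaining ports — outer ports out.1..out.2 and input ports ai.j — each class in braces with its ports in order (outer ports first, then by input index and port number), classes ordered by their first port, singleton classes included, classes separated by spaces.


{out.1} {out.2, a2.1} {a1.1} {a1.2, a2.2} {a3.1} {a3.2}

Reachability decides: close wires over w2-identified ports.
after w1, the pattern on (a1, a3) reads {out.1, a3.1} {out.2, a1.2} {a1.1} {a3.2} (out.j = its outer ports)
after w2, the pattern on (a2, a1, a3) reads {out.1} {out.2, a2.1} {a1.1} {a1.2, a2.2} {a3.1} {a3.2} (out.j = its outer ports)


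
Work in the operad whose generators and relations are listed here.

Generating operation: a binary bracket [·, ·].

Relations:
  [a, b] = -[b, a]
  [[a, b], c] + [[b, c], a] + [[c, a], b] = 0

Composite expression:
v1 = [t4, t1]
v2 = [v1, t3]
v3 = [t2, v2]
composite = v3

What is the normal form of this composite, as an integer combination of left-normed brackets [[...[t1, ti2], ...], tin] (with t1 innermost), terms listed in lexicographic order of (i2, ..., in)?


[[[t1, t4], t3], t2]

Skip Jacobi rewriting: expand, keep t1-initial words, read off terms.
Composite bracket: [t2, [[t4, t1], t3]]
The bracket unfolds into 8 signed words via [a, b] = ab - ba (2^3 = 8).
Keep just the words that open with t1:
  t1t4t3t2 appears with sign +1, giving the term +[[[t1, t4], t3], t2]
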